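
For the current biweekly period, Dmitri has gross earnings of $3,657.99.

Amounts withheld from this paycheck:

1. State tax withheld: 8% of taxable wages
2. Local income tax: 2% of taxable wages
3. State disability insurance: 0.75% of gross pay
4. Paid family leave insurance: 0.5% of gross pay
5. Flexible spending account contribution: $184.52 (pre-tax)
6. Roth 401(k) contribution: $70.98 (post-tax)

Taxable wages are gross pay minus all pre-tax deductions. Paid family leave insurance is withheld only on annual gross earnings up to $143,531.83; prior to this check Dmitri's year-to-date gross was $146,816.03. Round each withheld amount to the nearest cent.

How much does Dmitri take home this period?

Flexible spending account contribution: $184.52
Taxable wages = $3,657.99 − $184.52 = $3,473.47
Local income tax: $3,473.47 × 0.02 = $69.47
State tax withheld: $3,473.47 × 0.08 = $277.88
Paid family leave insurance: annual cap $143,531.83 already reached (YTD $146,816.03), so $0.00
State disability insurance: $3,657.99 × 0.0075 = $27.43
Roth 401(k) contribution: $70.98
Total deductions = $184.52 + $69.47 + $277.88 + $0.00 + $27.43 + $70.98 = $630.28
Net pay = $3,657.99 − $630.28 = $3,027.71

$3,027.71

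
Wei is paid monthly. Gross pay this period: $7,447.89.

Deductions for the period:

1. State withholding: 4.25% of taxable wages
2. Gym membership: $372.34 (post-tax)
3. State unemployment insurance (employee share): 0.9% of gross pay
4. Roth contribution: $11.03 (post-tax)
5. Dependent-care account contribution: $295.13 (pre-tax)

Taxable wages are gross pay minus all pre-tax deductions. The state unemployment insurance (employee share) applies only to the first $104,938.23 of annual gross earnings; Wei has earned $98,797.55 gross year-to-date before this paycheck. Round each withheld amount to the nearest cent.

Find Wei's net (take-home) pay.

Dependent-care account contribution: $295.13
Taxable wages = $7,447.89 − $295.13 = $7,152.76
State withholding: $7,152.76 × 0.0425 = $303.99
State unemployment insurance (employee share): only $104,938.23 − $98,797.55 = $6,140.68 of this check is subject → $6,140.68 × 0.009 = $55.27
Roth contribution: $11.03
Gym membership: $372.34
Total deductions = $295.13 + $303.99 + $55.27 + $11.03 + $372.34 = $1,037.76
Net pay = $7,447.89 − $1,037.76 = $6,410.13

$6,410.13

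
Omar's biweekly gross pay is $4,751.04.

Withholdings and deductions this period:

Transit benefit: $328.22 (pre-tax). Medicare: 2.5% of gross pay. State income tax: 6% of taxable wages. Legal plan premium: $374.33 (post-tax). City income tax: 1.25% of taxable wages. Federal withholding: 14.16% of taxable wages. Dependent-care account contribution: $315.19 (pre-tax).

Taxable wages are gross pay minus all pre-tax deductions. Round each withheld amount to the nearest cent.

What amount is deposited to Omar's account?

Dependent-care account contribution: $315.19
Transit benefit: $328.22
Pre-tax total = $315.19 + $328.22 = $643.41
Taxable wages = $4,751.04 − $643.41 = $4,107.63
State income tax: $4,107.63 × 0.06 = $246.46
Federal withholding: $4,107.63 × 0.1416 = $581.64
City income tax: $4,107.63 × 0.0125 = $51.35
Medicare: $4,751.04 × 0.025 = $118.78
Legal plan premium: $374.33
Total deductions = $315.19 + $328.22 + $246.46 + $581.64 + $51.35 + $118.78 + $374.33 = $2,015.97
Net pay = $4,751.04 − $2,015.97 = $2,735.07

$2,735.07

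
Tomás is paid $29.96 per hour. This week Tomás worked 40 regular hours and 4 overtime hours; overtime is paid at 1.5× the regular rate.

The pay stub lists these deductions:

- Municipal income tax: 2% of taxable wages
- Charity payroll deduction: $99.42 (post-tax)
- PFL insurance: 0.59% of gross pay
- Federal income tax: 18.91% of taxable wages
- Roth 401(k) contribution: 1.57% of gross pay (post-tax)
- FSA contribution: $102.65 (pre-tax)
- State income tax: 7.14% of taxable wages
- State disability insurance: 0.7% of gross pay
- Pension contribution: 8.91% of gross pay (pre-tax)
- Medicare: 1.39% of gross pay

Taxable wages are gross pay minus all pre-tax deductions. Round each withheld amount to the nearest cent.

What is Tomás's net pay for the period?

Regular pay: 40 × $29.96 = $1,198.40
Overtime pay: 4 × $29.96 × 1.5 = $179.76
Gross pay = $1,198.40 + $179.76 = $1,378.16
FSA contribution: $102.65
Pension contribution: $1,378.16 × 0.0891 = $122.79
Pre-tax total = $102.65 + $122.79 = $225.44
Taxable wages = $1,378.16 − $225.44 = $1,152.72
Federal income tax: $1,152.72 × 0.1891 = $217.98
Municipal income tax: $1,152.72 × 0.02 = $23.05
State income tax: $1,152.72 × 0.0714 = $82.30
PFL insurance: $1,378.16 × 0.0059 = $8.13
State disability insurance: $1,378.16 × 0.007 = $9.65
Medicare: $1,378.16 × 0.0139 = $19.16
Charity payroll deduction: $99.42
Roth 401(k) contribution: $1,378.16 × 0.0157 = $21.64
Total deductions = $102.65 + $122.79 + $217.98 + $23.05 + $82.30 + $8.13 + $9.65 + $19.16 + $99.42 + $21.64 = $706.77
Net pay = $1,378.16 − $706.77 = $671.39

$671.39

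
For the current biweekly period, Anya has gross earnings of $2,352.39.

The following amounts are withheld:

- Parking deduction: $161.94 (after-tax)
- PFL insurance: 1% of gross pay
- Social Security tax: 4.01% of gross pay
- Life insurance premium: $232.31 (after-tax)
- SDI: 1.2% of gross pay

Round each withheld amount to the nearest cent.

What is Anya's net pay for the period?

$1,812.06

SDI: $2,352.39 × 0.012 = $28.23
PFL insurance: $2,352.39 × 0.01 = $23.52
Social Security tax: $2,352.39 × 0.0401 = $94.33
Life insurance premium: $232.31
Parking deduction: $161.94
Total deductions = $28.23 + $23.52 + $94.33 + $232.31 + $161.94 = $540.33
Net pay = $2,352.39 − $540.33 = $1,812.06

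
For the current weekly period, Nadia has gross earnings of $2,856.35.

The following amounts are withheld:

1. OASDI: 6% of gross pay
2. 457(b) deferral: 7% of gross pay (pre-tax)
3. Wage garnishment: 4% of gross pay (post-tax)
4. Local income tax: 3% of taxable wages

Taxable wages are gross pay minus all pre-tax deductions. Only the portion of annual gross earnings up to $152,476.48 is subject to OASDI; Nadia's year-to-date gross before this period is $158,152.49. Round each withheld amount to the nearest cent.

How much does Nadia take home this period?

457(b) deferral: $2,856.35 × 0.07 = $199.94
Taxable wages = $2,856.35 − $199.94 = $2,656.41
Local income tax: $2,656.41 × 0.03 = $79.69
OASDI: annual cap $152,476.48 already reached (YTD $158,152.49), so $0.00
Wage garnishment: $2,856.35 × 0.04 = $114.25
Total deductions = $199.94 + $79.69 + $0.00 + $114.25 = $393.88
Net pay = $2,856.35 − $393.88 = $2,462.47

$2,462.47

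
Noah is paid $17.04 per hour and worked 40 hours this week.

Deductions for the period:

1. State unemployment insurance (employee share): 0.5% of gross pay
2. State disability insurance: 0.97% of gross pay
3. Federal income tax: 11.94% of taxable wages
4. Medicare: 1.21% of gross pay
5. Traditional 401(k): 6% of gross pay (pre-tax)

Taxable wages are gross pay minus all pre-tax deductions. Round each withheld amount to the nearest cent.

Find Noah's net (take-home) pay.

$545.93

Gross pay: 40 × $17.04 = $681.60
Traditional 401(k): $681.60 × 0.06 = $40.90
Taxable wages = $681.60 − $40.90 = $640.70
Federal income tax: $640.70 × 0.1194 = $76.50
State disability insurance: $681.60 × 0.0097 = $6.61
Medicare: $681.60 × 0.0121 = $8.25
State unemployment insurance (employee share): $681.60 × 0.005 = $3.41
Total deductions = $40.90 + $76.50 + $6.61 + $8.25 + $3.41 = $135.67
Net pay = $681.60 − $135.67 = $545.93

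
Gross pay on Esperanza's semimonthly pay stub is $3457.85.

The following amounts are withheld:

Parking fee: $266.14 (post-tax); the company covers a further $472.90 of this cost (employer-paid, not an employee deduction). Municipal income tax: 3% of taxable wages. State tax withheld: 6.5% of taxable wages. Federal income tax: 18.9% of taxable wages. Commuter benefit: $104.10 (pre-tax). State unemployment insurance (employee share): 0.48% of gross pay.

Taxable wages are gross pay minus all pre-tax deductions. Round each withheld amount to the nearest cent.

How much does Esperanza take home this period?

Commuter benefit: $104.10
Taxable wages = $3457.85 − $104.10 = $3353.75
Municipal income tax: $3353.75 × 0.03 = $100.61
State tax withheld: $3353.75 × 0.065 = $217.99
Federal income tax: $3353.75 × 0.189 = $633.86
State unemployment insurance (employee share): $3457.85 × 0.0048 = $16.60
Parking fee: $266.14
(Employer's $472.90 toward parking fee is not withheld from the employee.)
Total deductions = $104.10 + $100.61 + $217.99 + $633.86 + $16.60 + $266.14 = $1339.30
Net pay = $3457.85 − $1339.30 = $2118.55

$2118.55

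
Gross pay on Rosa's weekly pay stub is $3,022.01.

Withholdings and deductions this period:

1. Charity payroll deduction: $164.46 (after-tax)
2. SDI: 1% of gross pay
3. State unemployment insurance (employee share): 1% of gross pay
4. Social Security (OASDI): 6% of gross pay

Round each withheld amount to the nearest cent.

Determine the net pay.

SDI: $3,022.01 × 0.01 = $30.22
State unemployment insurance (employee share): $3,022.01 × 0.01 = $30.22
Social Security (OASDI): $3,022.01 × 0.06 = $181.32
Charity payroll deduction: $164.46
Total deductions = $30.22 + $30.22 + $181.32 + $164.46 = $406.22
Net pay = $3,022.01 − $406.22 = $2,615.79

$2,615.79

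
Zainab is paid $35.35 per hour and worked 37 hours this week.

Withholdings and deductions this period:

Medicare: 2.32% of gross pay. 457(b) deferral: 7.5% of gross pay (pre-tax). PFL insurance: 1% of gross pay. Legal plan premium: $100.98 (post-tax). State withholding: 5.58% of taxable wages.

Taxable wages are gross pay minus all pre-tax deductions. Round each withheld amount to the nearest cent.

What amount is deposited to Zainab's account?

Gross pay: 37 × $35.35 = $1,307.95
457(b) deferral: $1,307.95 × 0.075 = $98.10
Taxable wages = $1,307.95 − $98.10 = $1,209.85
State withholding: $1,209.85 × 0.0558 = $67.51
Medicare: $1,307.95 × 0.0232 = $30.34
PFL insurance: $1,307.95 × 0.01 = $13.08
Legal plan premium: $100.98
Total deductions = $98.10 + $67.51 + $30.34 + $13.08 + $100.98 = $310.01
Net pay = $1,307.95 − $310.01 = $997.94

$997.94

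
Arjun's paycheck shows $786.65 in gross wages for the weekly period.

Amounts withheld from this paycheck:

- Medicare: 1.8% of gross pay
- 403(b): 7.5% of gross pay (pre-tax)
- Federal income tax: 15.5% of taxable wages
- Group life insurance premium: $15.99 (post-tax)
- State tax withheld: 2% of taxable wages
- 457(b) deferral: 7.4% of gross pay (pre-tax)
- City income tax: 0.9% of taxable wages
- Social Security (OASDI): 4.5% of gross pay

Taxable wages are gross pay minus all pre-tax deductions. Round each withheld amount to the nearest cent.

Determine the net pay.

$480.72

457(b) deferral: $786.65 × 0.074 = $58.21
403(b): $786.65 × 0.075 = $59.00
Pre-tax total = $58.21 + $59.00 = $117.21
Taxable wages = $786.65 − $117.21 = $669.44
State tax withheld: $669.44 × 0.02 = $13.39
Federal income tax: $669.44 × 0.155 = $103.76
City income tax: $669.44 × 0.009 = $6.02
Social Security (OASDI): $786.65 × 0.045 = $35.40
Medicare: $786.65 × 0.018 = $14.16
Group life insurance premium: $15.99
Total deductions = $58.21 + $59.00 + $13.39 + $103.76 + $6.02 + $35.40 + $14.16 + $15.99 = $305.93
Net pay = $786.65 − $305.93 = $480.72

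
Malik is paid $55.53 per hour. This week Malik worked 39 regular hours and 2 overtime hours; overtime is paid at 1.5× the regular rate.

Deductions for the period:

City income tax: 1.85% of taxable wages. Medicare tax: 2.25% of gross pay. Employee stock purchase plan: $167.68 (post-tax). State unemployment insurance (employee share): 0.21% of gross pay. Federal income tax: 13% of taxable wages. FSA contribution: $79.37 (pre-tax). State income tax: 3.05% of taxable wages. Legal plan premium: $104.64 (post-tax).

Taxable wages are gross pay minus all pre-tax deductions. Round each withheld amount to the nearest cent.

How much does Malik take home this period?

Regular pay: 39 × $55.53 = $2,165.67
Overtime pay: 2 × $55.53 × 1.5 = $166.59
Gross pay = $2,165.67 + $166.59 = $2,332.26
FSA contribution: $79.37
Taxable wages = $2,332.26 − $79.37 = $2,252.89
Federal income tax: $2,252.89 × 0.13 = $292.88
City income tax: $2,252.89 × 0.0185 = $41.68
State income tax: $2,252.89 × 0.0305 = $68.71
State unemployment insurance (employee share): $2,332.26 × 0.0021 = $4.90
Medicare tax: $2,332.26 × 0.0225 = $52.48
Legal plan premium: $104.64
Employee stock purchase plan: $167.68
Total deductions = $79.37 + $292.88 + $41.68 + $68.71 + $4.90 + $52.48 + $104.64 + $167.68 = $812.34
Net pay = $2,332.26 − $812.34 = $1,519.92

$1,519.92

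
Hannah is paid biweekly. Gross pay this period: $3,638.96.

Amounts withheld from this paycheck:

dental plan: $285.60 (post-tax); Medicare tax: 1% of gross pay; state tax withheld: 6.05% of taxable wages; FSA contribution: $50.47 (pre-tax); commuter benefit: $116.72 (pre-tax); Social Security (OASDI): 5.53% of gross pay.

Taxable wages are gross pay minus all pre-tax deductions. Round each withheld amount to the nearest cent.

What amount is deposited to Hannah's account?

Commuter benefit: $116.72
FSA contribution: $50.47
Pre-tax total = $116.72 + $50.47 = $167.19
Taxable wages = $3,638.96 − $167.19 = $3,471.77
State tax withheld: $3,471.77 × 0.0605 = $210.04
Medicare tax: $3,638.96 × 0.01 = $36.39
Social Security (OASDI): $3,638.96 × 0.0553 = $201.23
Dental plan: $285.60
Total deductions = $116.72 + $50.47 + $210.04 + $36.39 + $201.23 + $285.60 = $900.45
Net pay = $3,638.96 − $900.45 = $2,738.51

$2,738.51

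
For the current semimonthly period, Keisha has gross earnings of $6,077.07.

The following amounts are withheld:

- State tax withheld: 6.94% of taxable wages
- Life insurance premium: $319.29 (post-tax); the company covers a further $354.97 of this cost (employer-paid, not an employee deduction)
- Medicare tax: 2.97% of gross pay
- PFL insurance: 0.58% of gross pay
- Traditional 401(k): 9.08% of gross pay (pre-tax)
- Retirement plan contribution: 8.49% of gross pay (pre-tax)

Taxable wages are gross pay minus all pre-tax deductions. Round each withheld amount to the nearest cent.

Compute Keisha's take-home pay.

$4,126.65

Traditional 401(k): $6,077.07 × 0.0908 = $551.80
Retirement plan contribution: $6,077.07 × 0.0849 = $515.94
Pre-tax total = $551.80 + $515.94 = $1,067.74
Taxable wages = $6,077.07 − $1,067.74 = $5,009.33
State tax withheld: $5,009.33 × 0.0694 = $347.65
PFL insurance: $6,077.07 × 0.0058 = $35.25
Medicare tax: $6,077.07 × 0.0297 = $180.49
Life insurance premium: $319.29
(Employer's $354.97 toward life insurance premium is not withheld from the employee.)
Total deductions = $551.80 + $515.94 + $347.65 + $35.25 + $180.49 + $319.29 = $1,950.42
Net pay = $6,077.07 − $1,950.42 = $4,126.65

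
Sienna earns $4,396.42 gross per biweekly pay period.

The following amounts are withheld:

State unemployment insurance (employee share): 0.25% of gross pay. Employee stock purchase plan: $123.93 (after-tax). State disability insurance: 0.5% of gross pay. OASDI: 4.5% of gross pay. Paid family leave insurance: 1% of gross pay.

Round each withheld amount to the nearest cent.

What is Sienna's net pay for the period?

State disability insurance: $4,396.42 × 0.005 = $21.98
Paid family leave insurance: $4,396.42 × 0.01 = $43.96
State unemployment insurance (employee share): $4,396.42 × 0.0025 = $10.99
OASDI: $4,396.42 × 0.045 = $197.84
Employee stock purchase plan: $123.93
Total deductions = $21.98 + $43.96 + $10.99 + $197.84 + $123.93 = $398.70
Net pay = $4,396.42 − $398.70 = $3,997.72

$3,997.72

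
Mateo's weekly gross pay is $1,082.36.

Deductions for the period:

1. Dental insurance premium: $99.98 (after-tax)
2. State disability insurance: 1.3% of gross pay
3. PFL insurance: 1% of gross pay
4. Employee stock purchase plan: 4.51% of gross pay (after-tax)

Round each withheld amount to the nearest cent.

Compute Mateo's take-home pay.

PFL insurance: $1,082.36 × 0.01 = $10.82
State disability insurance: $1,082.36 × 0.013 = $14.07
Dental insurance premium: $99.98
Employee stock purchase plan: $1,082.36 × 0.0451 = $48.81
Total deductions = $10.82 + $14.07 + $99.98 + $48.81 = $173.68
Net pay = $1,082.36 − $173.68 = $908.68

$908.68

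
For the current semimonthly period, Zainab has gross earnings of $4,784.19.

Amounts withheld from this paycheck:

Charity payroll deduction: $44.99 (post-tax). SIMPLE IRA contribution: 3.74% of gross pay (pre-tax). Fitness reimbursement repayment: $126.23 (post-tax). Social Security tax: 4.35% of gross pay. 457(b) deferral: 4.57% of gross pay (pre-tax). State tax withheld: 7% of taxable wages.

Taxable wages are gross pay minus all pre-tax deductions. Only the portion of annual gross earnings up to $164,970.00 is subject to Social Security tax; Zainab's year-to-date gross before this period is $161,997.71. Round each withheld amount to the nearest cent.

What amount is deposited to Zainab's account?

SIMPLE IRA contribution: $4,784.19 × 0.0374 = $178.93
457(b) deferral: $4,784.19 × 0.0457 = $218.64
Pre-tax total = $178.93 + $218.64 = $397.57
Taxable wages = $4,784.19 − $397.57 = $4,386.62
State tax withheld: $4,386.62 × 0.07 = $307.06
Social Security tax: only $164,970.00 − $161,997.71 = $2,972.29 of this check is subject → $2,972.29 × 0.0435 = $129.29
Fitness reimbursement repayment: $126.23
Charity payroll deduction: $44.99
Total deductions = $178.93 + $218.64 + $307.06 + $129.29 + $126.23 + $44.99 = $1,005.14
Net pay = $4,784.19 − $1,005.14 = $3,779.05

$3,779.05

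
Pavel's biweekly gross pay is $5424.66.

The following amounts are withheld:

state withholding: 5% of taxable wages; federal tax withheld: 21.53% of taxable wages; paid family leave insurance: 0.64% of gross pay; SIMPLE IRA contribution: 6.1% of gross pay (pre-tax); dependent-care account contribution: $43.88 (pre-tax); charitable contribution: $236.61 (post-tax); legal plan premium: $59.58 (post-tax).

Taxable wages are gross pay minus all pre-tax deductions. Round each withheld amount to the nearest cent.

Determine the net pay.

Dependent-care account contribution: $43.88
SIMPLE IRA contribution: $5424.66 × 0.061 = $330.90
Pre-tax total = $43.88 + $330.90 = $374.78
Taxable wages = $5424.66 − $374.78 = $5049.88
State withholding: $5049.88 × 0.05 = $252.49
Federal tax withheld: $5049.88 × 0.2153 = $1087.24
Paid family leave insurance: $5424.66 × 0.0064 = $34.72
Legal plan premium: $59.58
Charitable contribution: $236.61
Total deductions = $43.88 + $330.90 + $252.49 + $1087.24 + $34.72 + $59.58 + $236.61 = $2045.42
Net pay = $5424.66 − $2045.42 = $3379.24

$3379.24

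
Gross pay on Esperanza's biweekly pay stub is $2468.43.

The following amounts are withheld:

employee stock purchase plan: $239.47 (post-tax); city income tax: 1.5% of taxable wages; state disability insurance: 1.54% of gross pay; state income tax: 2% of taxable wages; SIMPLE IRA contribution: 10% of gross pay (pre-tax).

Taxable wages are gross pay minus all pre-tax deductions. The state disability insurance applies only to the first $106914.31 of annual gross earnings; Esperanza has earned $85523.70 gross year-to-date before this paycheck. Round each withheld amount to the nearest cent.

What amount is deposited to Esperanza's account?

SIMPLE IRA contribution: $2468.43 × 0.1 = $246.84
Taxable wages = $2468.43 − $246.84 = $2221.59
City income tax: $2221.59 × 0.015 = $33.32
State income tax: $2221.59 × 0.02 = $44.43
State disability insurance: cap not yet reached, full $2468.43 is subject → $2468.43 × 0.0154 = $38.01
Employee stock purchase plan: $239.47
Total deductions = $246.84 + $33.32 + $44.43 + $38.01 + $239.47 = $602.07
Net pay = $2468.43 − $602.07 = $1866.36

$1866.36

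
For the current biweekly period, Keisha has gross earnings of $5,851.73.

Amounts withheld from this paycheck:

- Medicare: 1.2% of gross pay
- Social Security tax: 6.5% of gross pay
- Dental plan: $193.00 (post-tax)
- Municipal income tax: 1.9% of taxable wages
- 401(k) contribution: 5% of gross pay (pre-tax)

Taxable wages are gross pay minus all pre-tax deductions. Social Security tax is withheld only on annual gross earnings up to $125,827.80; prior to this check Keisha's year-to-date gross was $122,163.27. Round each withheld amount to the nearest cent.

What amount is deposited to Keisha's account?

$4,952.11

401(k) contribution: $5,851.73 × 0.05 = $292.59
Taxable wages = $5,851.73 − $292.59 = $5,559.14
Municipal income tax: $5,559.14 × 0.019 = $105.62
Social Security tax: only $125,827.80 − $122,163.27 = $3,664.53 of this check is subject → $3,664.53 × 0.065 = $238.19
Medicare: $5,851.73 × 0.012 = $70.22
Dental plan: $193.00
Total deductions = $292.59 + $105.62 + $238.19 + $70.22 + $193.00 = $899.62
Net pay = $5,851.73 − $899.62 = $4,952.11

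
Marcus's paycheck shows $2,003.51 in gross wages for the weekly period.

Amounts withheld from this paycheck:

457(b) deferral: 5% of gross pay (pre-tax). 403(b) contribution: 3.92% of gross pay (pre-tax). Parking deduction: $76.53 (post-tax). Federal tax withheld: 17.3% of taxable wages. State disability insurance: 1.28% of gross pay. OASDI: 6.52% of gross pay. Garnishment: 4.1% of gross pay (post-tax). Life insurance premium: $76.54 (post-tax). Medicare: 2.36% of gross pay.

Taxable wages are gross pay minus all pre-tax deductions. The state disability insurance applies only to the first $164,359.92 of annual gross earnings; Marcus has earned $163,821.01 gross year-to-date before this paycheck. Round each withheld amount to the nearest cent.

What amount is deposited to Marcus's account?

$1,089.08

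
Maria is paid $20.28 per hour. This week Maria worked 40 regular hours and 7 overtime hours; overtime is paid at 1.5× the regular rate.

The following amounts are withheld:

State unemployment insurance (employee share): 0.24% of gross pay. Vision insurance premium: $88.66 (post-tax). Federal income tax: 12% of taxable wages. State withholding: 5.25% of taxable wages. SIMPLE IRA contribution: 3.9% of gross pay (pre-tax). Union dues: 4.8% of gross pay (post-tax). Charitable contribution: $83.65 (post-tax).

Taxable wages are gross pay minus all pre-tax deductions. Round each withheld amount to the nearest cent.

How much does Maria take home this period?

Regular pay: 40 × $20.28 = $811.20
Overtime pay: 7 × $20.28 × 1.5 = $212.94
Gross pay = $811.20 + $212.94 = $1,024.14
SIMPLE IRA contribution: $1,024.14 × 0.039 = $39.94
Taxable wages = $1,024.14 − $39.94 = $984.20
State withholding: $984.20 × 0.0525 = $51.67
Federal income tax: $984.20 × 0.12 = $118.10
State unemployment insurance (employee share): $1,024.14 × 0.0024 = $2.46
Charitable contribution: $83.65
Union dues: $1,024.14 × 0.048 = $49.16
Vision insurance premium: $88.66
Total deductions = $39.94 + $51.67 + $118.10 + $2.46 + $83.65 + $49.16 + $88.66 = $433.64
Net pay = $1,024.14 − $433.64 = $590.50

$590.50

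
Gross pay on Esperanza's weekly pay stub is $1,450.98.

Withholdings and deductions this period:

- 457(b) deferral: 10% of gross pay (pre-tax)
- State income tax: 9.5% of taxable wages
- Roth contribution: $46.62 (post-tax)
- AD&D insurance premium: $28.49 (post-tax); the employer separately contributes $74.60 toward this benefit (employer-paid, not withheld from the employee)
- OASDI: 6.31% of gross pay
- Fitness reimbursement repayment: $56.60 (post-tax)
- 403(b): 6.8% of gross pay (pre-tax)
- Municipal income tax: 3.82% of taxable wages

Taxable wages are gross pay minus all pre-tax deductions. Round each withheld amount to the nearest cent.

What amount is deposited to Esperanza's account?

403(b): $1,450.98 × 0.068 = $98.67
457(b) deferral: $1,450.98 × 0.1 = $145.10
Pre-tax total = $98.67 + $145.10 = $243.77
Taxable wages = $1,450.98 − $243.77 = $1,207.21
Municipal income tax: $1,207.21 × 0.0382 = $46.12
State income tax: $1,207.21 × 0.095 = $114.68
OASDI: $1,450.98 × 0.0631 = $91.56
AD&D insurance premium: $28.49
Fitness reimbursement repayment: $56.60
Roth contribution: $46.62
(Employer's $74.60 toward AD&D insurance premium is not withheld from the employee.)
Total deductions = $98.67 + $145.10 + $46.12 + $114.68 + $91.56 + $28.49 + $56.60 + $46.62 = $627.84
Net pay = $1,450.98 − $627.84 = $823.14

$823.14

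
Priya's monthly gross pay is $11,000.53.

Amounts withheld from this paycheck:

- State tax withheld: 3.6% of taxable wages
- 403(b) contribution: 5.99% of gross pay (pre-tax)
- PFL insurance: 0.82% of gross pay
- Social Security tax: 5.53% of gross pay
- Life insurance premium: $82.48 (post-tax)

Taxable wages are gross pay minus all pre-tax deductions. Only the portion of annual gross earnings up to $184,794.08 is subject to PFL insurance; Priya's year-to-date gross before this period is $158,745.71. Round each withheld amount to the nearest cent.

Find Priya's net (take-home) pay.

$9,188.29

403(b) contribution: $11,000.53 × 0.0599 = $658.93
Taxable wages = $11,000.53 − $658.93 = $10,341.60
State tax withheld: $10,341.60 × 0.036 = $372.30
Social Security tax: $11,000.53 × 0.0553 = $608.33
PFL insurance: cap not yet reached, full $11,000.53 is subject → $11,000.53 × 0.0082 = $90.20
Life insurance premium: $82.48
Total deductions = $658.93 + $372.30 + $608.33 + $90.20 + $82.48 = $1,812.24
Net pay = $11,000.53 − $1,812.24 = $9,188.29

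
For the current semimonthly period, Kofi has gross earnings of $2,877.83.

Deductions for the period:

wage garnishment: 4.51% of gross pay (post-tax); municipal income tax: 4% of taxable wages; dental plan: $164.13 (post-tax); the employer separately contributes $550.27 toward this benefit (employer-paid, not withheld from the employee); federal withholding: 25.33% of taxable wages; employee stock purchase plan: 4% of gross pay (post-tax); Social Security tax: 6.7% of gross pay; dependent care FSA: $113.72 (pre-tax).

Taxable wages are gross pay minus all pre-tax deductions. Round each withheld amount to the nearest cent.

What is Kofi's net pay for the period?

$1,351.56

Dependent care FSA: $113.72
Taxable wages = $2,877.83 − $113.72 = $2,764.11
Municipal income tax: $2,764.11 × 0.04 = $110.56
Federal withholding: $2,764.11 × 0.2533 = $700.15
Social Security tax: $2,877.83 × 0.067 = $192.81
Dental plan: $164.13
Wage garnishment: $2,877.83 × 0.0451 = $129.79
Employee stock purchase plan: $2,877.83 × 0.04 = $115.11
(Employer's $550.27 toward dental plan is not withheld from the employee.)
Total deductions = $113.72 + $110.56 + $700.15 + $192.81 + $164.13 + $129.79 + $115.11 = $1,526.27
Net pay = $2,877.83 − $1,526.27 = $1,351.56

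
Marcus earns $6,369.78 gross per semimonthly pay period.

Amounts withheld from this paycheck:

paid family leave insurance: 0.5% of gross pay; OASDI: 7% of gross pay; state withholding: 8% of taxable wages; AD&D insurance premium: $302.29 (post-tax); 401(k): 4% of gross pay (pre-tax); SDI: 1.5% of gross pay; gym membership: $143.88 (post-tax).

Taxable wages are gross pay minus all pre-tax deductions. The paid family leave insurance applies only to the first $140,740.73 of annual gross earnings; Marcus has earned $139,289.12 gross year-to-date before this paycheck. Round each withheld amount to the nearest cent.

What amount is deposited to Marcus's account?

401(k): $6,369.78 × 0.04 = $254.79
Taxable wages = $6,369.78 − $254.79 = $6,114.99
State withholding: $6,114.99 × 0.08 = $489.20
Paid family leave insurance: only $140,740.73 − $139,289.12 = $1,451.61 of this check is subject → $1,451.61 × 0.005 = $7.26
SDI: $6,369.78 × 0.015 = $95.55
OASDI: $6,369.78 × 0.07 = $445.88
AD&D insurance premium: $302.29
Gym membership: $143.88
Total deductions = $254.79 + $489.20 + $7.26 + $95.55 + $445.88 + $302.29 + $143.88 = $1,738.85
Net pay = $6,369.78 − $1,738.85 = $4,630.93

$4,630.93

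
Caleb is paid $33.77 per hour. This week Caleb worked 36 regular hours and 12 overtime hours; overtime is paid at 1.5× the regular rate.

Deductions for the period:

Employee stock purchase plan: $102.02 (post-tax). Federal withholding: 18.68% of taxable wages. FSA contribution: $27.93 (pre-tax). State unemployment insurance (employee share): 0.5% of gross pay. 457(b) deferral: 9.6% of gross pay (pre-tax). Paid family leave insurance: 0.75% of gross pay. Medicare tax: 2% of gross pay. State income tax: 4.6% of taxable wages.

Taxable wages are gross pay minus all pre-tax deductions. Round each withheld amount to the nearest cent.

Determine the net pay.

Regular pay: 36 × $33.77 = $1215.72
Overtime pay: 12 × $33.77 × 1.5 = $607.86
Gross pay = $1215.72 + $607.86 = $1823.58
457(b) deferral: $1823.58 × 0.096 = $175.06
FSA contribution: $27.93
Pre-tax total = $175.06 + $27.93 = $202.99
Taxable wages = $1823.58 − $202.99 = $1620.59
State income tax: $1620.59 × 0.046 = $74.55
Federal withholding: $1620.59 × 0.1868 = $302.73
Paid family leave insurance: $1823.58 × 0.0075 = $13.68
State unemployment insurance (employee share): $1823.58 × 0.005 = $9.12
Medicare tax: $1823.58 × 0.02 = $36.47
Employee stock purchase plan: $102.02
Total deductions = $175.06 + $27.93 + $74.55 + $302.73 + $13.68 + $9.12 + $36.47 + $102.02 = $741.56
Net pay = $1823.58 − $741.56 = $1082.02

$1082.02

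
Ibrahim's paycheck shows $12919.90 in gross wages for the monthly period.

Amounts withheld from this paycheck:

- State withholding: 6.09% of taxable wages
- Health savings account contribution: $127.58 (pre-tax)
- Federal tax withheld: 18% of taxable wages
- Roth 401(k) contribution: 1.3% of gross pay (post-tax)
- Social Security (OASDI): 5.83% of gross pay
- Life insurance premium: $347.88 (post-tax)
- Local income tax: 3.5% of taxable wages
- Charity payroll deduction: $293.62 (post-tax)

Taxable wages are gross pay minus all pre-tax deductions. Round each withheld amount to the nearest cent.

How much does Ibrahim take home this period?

$7700.23

Health savings account contribution: $127.58
Taxable wages = $12919.90 − $127.58 = $12792.32
Local income tax: $12792.32 × 0.035 = $447.73
State withholding: $12792.32 × 0.0609 = $779.05
Federal tax withheld: $12792.32 × 0.18 = $2302.62
Social Security (OASDI): $12919.90 × 0.0583 = $753.23
Charity payroll deduction: $293.62
Roth 401(k) contribution: $12919.90 × 0.013 = $167.96
Life insurance premium: $347.88
Total deductions = $127.58 + $447.73 + $779.05 + $2302.62 + $753.23 + $293.62 + $167.96 + $347.88 = $5219.67
Net pay = $12919.90 − $5219.67 = $7700.23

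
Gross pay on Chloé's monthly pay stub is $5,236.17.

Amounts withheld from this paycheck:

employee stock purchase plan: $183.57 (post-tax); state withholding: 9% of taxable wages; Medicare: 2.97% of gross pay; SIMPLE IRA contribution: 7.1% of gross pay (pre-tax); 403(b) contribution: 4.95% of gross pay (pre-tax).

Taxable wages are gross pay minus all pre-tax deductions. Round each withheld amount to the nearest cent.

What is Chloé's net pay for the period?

$3,851.66

403(b) contribution: $5,236.17 × 0.0495 = $259.19
SIMPLE IRA contribution: $5,236.17 × 0.071 = $371.77
Pre-tax total = $259.19 + $371.77 = $630.96
Taxable wages = $5,236.17 − $630.96 = $4,605.21
State withholding: $4,605.21 × 0.09 = $414.47
Medicare: $5,236.17 × 0.0297 = $155.51
Employee stock purchase plan: $183.57
Total deductions = $259.19 + $371.77 + $414.47 + $155.51 + $183.57 = $1,384.51
Net pay = $5,236.17 − $1,384.51 = $3,851.66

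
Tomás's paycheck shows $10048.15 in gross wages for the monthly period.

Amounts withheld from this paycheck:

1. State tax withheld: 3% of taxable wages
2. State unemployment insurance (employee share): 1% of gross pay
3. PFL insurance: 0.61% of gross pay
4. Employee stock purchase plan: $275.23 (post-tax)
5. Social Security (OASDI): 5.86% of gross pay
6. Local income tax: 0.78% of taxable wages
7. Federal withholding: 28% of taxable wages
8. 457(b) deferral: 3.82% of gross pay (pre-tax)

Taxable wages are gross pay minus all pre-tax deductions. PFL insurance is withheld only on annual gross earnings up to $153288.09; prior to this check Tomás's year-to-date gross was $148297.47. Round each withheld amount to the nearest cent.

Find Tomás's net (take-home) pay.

457(b) deferral: $10048.15 × 0.0382 = $383.84
Taxable wages = $10048.15 − $383.84 = $9664.31
Local income tax: $9664.31 × 0.0078 = $75.38
State tax withheld: $9664.31 × 0.03 = $289.93
Federal withholding: $9664.31 × 0.28 = $2706.01
PFL insurance: only $153288.09 − $148297.47 = $4990.62 of this check is subject → $4990.62 × 0.0061 = $30.44
State unemployment insurance (employee share): $10048.15 × 0.01 = $100.48
Social Security (OASDI): $10048.15 × 0.0586 = $588.82
Employee stock purchase plan: $275.23
Total deductions = $383.84 + $75.38 + $289.93 + $2706.01 + $30.44 + $100.48 + $588.82 + $275.23 = $4450.13
Net pay = $10048.15 − $4450.13 = $5598.02

$5598.02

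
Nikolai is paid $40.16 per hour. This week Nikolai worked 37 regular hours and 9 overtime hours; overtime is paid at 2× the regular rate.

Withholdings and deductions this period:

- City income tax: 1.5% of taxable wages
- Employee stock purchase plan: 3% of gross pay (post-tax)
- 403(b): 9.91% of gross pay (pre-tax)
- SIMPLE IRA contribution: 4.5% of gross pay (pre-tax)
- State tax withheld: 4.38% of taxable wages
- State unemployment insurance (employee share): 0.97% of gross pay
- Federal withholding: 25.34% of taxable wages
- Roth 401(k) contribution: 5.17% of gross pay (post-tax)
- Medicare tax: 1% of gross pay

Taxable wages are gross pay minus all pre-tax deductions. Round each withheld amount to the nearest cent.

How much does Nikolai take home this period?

Regular pay: 37 × $40.16 = $1485.92
Overtime pay: 9 × $40.16 × 2 = $722.88
Gross pay = $1485.92 + $722.88 = $2208.80
403(b): $2208.80 × 0.0991 = $218.89
SIMPLE IRA contribution: $2208.80 × 0.045 = $99.40
Pre-tax total = $218.89 + $99.40 = $318.29
Taxable wages = $2208.80 − $318.29 = $1890.51
State tax withheld: $1890.51 × 0.0438 = $82.80
City income tax: $1890.51 × 0.015 = $28.36
Federal withholding: $1890.51 × 0.2534 = $479.06
Medicare tax: $2208.80 × 0.01 = $22.09
State unemployment insurance (employee share): $2208.80 × 0.0097 = $21.43
Employee stock purchase plan: $2208.80 × 0.03 = $66.26
Roth 401(k) contribution: $2208.80 × 0.0517 = $114.19
Total deductions = $218.89 + $99.40 + $82.80 + $28.36 + $479.06 + $22.09 + $21.43 + $66.26 + $114.19 = $1132.48
Net pay = $2208.80 − $1132.48 = $1076.32

$1076.32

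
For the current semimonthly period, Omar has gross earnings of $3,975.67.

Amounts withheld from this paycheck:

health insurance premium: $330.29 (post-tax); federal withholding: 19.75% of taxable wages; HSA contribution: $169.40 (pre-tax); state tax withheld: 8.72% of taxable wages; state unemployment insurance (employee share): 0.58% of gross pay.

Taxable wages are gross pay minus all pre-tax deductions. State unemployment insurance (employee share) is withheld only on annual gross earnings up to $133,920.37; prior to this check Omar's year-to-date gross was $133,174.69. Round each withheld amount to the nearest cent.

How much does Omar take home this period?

$2,388.01

HSA contribution: $169.40
Taxable wages = $3,975.67 − $169.40 = $3,806.27
Federal withholding: $3,806.27 × 0.1975 = $751.74
State tax withheld: $3,806.27 × 0.0872 = $331.91
State unemployment insurance (employee share): only $133,920.37 − $133,174.69 = $745.68 of this check is subject → $745.68 × 0.0058 = $4.32
Health insurance premium: $330.29
Total deductions = $169.40 + $751.74 + $331.91 + $4.32 + $330.29 = $1,587.66
Net pay = $3,975.67 − $1,587.66 = $2,388.01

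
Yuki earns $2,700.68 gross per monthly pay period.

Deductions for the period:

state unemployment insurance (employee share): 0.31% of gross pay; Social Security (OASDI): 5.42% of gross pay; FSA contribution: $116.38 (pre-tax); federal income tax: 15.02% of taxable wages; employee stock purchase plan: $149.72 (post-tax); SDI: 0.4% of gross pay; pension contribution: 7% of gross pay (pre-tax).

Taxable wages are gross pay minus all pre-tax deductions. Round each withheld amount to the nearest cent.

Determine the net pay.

$1,720.21

Pension contribution: $2,700.68 × 0.07 = $189.05
FSA contribution: $116.38
Pre-tax total = $189.05 + $116.38 = $305.43
Taxable wages = $2,700.68 − $305.43 = $2,395.25
Federal income tax: $2,395.25 × 0.1502 = $359.77
State unemployment insurance (employee share): $2,700.68 × 0.0031 = $8.37
Social Security (OASDI): $2,700.68 × 0.0542 = $146.38
SDI: $2,700.68 × 0.004 = $10.80
Employee stock purchase plan: $149.72
Total deductions = $189.05 + $116.38 + $359.77 + $8.37 + $146.38 + $10.80 + $149.72 = $980.47
Net pay = $2,700.68 − $980.47 = $1,720.21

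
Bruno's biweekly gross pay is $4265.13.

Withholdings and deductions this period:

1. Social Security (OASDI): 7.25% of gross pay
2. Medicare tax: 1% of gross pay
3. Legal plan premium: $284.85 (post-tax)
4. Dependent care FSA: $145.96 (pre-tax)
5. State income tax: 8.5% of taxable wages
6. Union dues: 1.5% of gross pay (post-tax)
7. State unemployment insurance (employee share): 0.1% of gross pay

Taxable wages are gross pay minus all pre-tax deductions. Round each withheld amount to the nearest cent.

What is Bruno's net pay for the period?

Dependent care FSA: $145.96
Taxable wages = $4265.13 − $145.96 = $4119.17
State income tax: $4119.17 × 0.085 = $350.13
Medicare tax: $4265.13 × 0.01 = $42.65
State unemployment insurance (employee share): $4265.13 × 0.001 = $4.27
Social Security (OASDI): $4265.13 × 0.0725 = $309.22
Union dues: $4265.13 × 0.015 = $63.98
Legal plan premium: $284.85
Total deductions = $145.96 + $350.13 + $42.65 + $4.27 + $309.22 + $63.98 + $284.85 = $1201.06
Net pay = $4265.13 − $1201.06 = $3064.07

$3064.07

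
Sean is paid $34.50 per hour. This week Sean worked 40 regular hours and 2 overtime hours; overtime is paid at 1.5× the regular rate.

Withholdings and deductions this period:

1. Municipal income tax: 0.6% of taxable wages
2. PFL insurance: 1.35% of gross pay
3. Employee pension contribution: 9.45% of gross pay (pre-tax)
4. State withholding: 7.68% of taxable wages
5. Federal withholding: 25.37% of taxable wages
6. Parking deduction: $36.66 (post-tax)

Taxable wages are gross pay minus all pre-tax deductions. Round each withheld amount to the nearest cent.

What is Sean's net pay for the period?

Regular pay: 40 × $34.50 = $1,380.00
Overtime pay: 2 × $34.50 × 1.5 = $103.50
Gross pay = $1,380.00 + $103.50 = $1,483.50
Employee pension contribution: $1,483.50 × 0.0945 = $140.19
Taxable wages = $1,483.50 − $140.19 = $1,343.31
State withholding: $1,343.31 × 0.0768 = $103.17
Municipal income tax: $1,343.31 × 0.006 = $8.06
Federal withholding: $1,343.31 × 0.2537 = $340.80
PFL insurance: $1,483.50 × 0.0135 = $20.03
Parking deduction: $36.66
Total deductions = $140.19 + $103.17 + $8.06 + $340.80 + $20.03 + $36.66 = $648.91
Net pay = $1,483.50 − $648.91 = $834.59

$834.59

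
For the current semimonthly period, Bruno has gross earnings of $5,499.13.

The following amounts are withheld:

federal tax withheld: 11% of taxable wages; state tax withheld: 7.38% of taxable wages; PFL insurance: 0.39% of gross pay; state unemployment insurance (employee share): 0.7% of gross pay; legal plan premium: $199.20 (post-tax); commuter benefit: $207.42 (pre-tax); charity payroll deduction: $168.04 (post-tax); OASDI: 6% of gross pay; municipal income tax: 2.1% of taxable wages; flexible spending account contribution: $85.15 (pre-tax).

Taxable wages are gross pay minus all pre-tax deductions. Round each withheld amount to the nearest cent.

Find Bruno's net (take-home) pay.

$3,383.13

Commuter benefit: $207.42
Flexible spending account contribution: $85.15
Pre-tax total = $207.42 + $85.15 = $292.57
Taxable wages = $5,499.13 − $292.57 = $5,206.56
Municipal income tax: $5,206.56 × 0.021 = $109.34
Federal tax withheld: $5,206.56 × 0.11 = $572.72
State tax withheld: $5,206.56 × 0.0738 = $384.24
OASDI: $5,499.13 × 0.06 = $329.95
State unemployment insurance (employee share): $5,499.13 × 0.007 = $38.49
PFL insurance: $5,499.13 × 0.0039 = $21.45
Legal plan premium: $199.20
Charity payroll deduction: $168.04
Total deductions = $207.42 + $85.15 + $109.34 + $572.72 + $384.24 + $329.95 + $38.49 + $21.45 + $199.20 + $168.04 = $2,116.00
Net pay = $5,499.13 − $2,116.00 = $3,383.13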